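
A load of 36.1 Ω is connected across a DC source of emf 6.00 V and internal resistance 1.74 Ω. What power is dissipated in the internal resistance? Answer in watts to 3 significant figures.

The source's internal resistance is just another series element carrying I; its dissipation is I²r.
I = ε / (r + R) = 6.00 / (1.74 + 36.1) = 0.1586 A
P_int = I² r = (0.1586)² × 1.74 = 0.04375 W

0.0437 W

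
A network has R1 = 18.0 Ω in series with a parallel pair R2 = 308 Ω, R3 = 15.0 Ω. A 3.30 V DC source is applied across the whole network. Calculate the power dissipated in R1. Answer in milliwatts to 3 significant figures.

188 mW

First combine the parallel branches into one equivalent R_p, then R1 + R_p is a series pair.
R_p = (308×15.0)/(308+15.0) = 14.30 Ω
R_total = 18.0 + 14.30 = 32.30 Ω
I = V / R_total = 3.30 / 32.30 = 0.1022 A
The full supply current passes through R1: P = I²R.
P_R1 = (0.1022)² × 18.0 = 0.1878 W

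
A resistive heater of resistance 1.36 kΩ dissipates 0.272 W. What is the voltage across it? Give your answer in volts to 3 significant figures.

19.2 V

The two known quantities fix the third via V = √(P R).
V = √(0.272 × 1360) = 19.23 V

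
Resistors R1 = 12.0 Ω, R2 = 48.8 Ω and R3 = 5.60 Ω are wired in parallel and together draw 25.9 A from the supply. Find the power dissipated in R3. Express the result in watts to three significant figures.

1500 W

Only the total current is stated, so first find the parallel equivalent to get the voltage across the combination.
1/R_eq = 1/12.0 + 1/48.8 + 1/5.60 ⇒ R_eq = 3.541 Ω
V = I_total × R_eq = 25.90 × 3.541 = 91.71 V
P_R3 = V² / R3 = (91.71)² / 5.60 = 1502 W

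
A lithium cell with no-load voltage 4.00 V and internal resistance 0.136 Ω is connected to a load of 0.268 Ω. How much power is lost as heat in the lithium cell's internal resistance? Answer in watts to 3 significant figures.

r is in series with the load, so it carries the full circuit current — the loss in it is I²r.
I = ε / (r + R) = 4.00 / (0.136 + 0.268) = 9.901 A
P_int = I² r = (9.901)² × 0.136 = 13.33 W

13.3 W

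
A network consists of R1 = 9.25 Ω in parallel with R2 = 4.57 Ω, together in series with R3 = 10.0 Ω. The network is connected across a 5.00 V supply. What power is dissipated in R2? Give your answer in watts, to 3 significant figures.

0.300 W

First find R_p for the parallel pair, then treat R_p + R3 as a series loop.
R_p = (9.25×4.57)/(9.25+4.57) = 3.059 Ω
R_total = R_p + 10.0 = 3.059 + 10.0 = 13.06 Ω
I = V / R_total = 5.00 / 13.06 = 0.3829 A
Voltage across the parallel pair: V_p = I × R_p = 0.3829 × 3.059 = 1.171 V
R2 has V_p across it, so P = V_p²/R2.
P_R2 = (1.171)² / 4.57 = 0.3001 W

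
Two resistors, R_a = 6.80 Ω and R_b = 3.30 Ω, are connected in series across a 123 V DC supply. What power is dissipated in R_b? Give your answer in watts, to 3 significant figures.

Since the resistors are in series they all carry the loop current I = V/R_total; the power in any one is I²R.
R_total = 6.80 + 3.30 = 10.10 Ω
I = V / R_total = 123 / 10.10 = 12.18 A
P_R_b = I² × R_b = (12.18)² × 3.30 = 489.4 W

489 W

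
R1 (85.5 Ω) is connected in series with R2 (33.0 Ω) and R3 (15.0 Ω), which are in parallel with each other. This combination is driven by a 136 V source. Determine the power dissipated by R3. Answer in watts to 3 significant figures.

Collapse R2‖R3 to a single equivalent, reducing the network to two series elements.
R_p = (33.0×15.0)/(33.0+15.0) = 10.31 Ω
R_total = 85.5 + 10.31 = 95.81 Ω
I = V / R_total = 136 / 95.81 = 1.419 A
Voltage across the parallel pair: V_p = I × R_p = 1.419 × 10.31 = 14.64 V
With V_p across R3, its power is V_p²/R3.
P_R3 = (14.64)² / 15.0 = 14.28 W

14.3 W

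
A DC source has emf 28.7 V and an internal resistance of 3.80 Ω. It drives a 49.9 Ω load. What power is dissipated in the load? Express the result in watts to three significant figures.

Find the circuit current first, then P = I²R for the load (series elements share I).
I = ε / (r + R) = 28.7 / (3.80 + 49.9) = 0.5345 A
P_load = I² R = (0.5345)² × 49.9 = 14.25 W

14.3 W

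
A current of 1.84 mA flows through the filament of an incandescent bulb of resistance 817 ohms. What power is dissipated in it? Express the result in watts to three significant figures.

With I and R stated, P = I²R applies in one step.
P = (0.001840 A)² × 817 Ω = 0.002766 W

0.00277 W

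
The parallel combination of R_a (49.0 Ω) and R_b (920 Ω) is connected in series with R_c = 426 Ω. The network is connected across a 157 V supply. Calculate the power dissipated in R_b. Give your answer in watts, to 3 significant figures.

Reduce the parallel combination to a single R_p; the circuit then becomes R_p in series with the remaining resistor.
R_p = (49.0×920)/(49.0+920) = 46.52 Ω
R_total = R_p + 426 = 46.52 + 426 = 472.5 Ω
I = V / R_total = 157 / 472.5 = 0.3323 A
Voltage across the parallel pair: V_p = I × R_p = 0.3323 × 46.52 = 15.46 V
R_b sits across V_p; its power is V_p²/R.
P_R_b = (15.46)² / 920 = 0.2597 W

0.260 W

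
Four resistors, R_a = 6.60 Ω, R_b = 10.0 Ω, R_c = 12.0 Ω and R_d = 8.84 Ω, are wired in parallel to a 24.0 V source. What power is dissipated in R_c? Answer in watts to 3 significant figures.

48.0 W

The supply voltage appears across each parallel branch — just use P = V²/R_c.
P_R_c = V² / R_c = (24.0)² / 12.0 Ω = 48.00 W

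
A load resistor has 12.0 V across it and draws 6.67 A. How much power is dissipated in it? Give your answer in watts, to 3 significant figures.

V and I are known directly — P = V I, no intermediate step needed.
P = 12.0 V × 6.670 A = 80.04 W

80.0 W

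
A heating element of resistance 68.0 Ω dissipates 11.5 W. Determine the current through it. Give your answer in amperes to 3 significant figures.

0.411 A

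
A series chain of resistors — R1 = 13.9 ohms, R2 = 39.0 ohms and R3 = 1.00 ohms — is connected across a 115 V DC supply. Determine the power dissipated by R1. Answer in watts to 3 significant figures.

63.3 W

Series elements share the same current, so find I first, then use P = I²R.
R_total = 13.9 + 39.0 + 1.00 = 53.90 Ω
I = V / R_total = 115 / 53.90 = 2.134 A
P_R1 = I² × R1 = (2.134)² × 13.9 = 63.28 W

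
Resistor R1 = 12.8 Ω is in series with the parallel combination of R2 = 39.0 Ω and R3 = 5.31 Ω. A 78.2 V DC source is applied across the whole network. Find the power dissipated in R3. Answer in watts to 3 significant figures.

82.4 W

Reduce the parallel pair to R_p first; the network is then a simple series string.
R_p = (39.0×5.31)/(39.0+5.31) = 4.674 Ω
R_total = 12.8 + 4.674 = 17.47 Ω
I = V / R_total = 78.2 / 17.47 = 4.475 A
Voltage across the parallel pair: V_p = I × R_p = 4.475 × 4.674 = 20.92 V
R3 sees V_p directly, so P = V_p² / R3.
P_R3 = (20.92)² / 5.31 = 82.39 W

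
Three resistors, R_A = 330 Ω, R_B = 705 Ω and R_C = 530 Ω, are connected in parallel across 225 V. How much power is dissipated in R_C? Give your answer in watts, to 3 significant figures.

95.5 W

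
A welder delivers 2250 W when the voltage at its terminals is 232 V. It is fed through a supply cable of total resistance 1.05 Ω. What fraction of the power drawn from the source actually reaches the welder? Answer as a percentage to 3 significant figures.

I = P / V = 2250 / 232 = 9.698 A through the supply cable.
P_line = I² R_line = (9.698)² × 1.05 = 98.76 W
P_source = P_load + P_line = 2250 + 98.76 = 2349 W
η = P_load / P_source = 2250 / 2349 = 0.9580

95.8 %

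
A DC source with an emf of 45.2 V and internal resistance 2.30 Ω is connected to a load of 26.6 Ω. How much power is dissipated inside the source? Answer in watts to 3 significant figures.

5.63 W

r is in series with the load, so it carries the full circuit current — the loss in it is I²r.
I = ε / (r + R) = 45.2 / (2.30 + 26.6) = 1.564 A
P_int = I² r = (1.564)² × 2.30 = 5.626 W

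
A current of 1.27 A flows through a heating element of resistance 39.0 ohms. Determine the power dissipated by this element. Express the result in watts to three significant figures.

The current through and the resistance of the element are both given; use P = I²R.
P = (1.270 A)² × 39.0 Ω = 62.90 W

62.9 W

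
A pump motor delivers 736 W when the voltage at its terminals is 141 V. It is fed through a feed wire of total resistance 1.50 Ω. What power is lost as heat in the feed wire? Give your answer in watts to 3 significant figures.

The feed wire is a series resistance carrying the load current; its dissipation is I²R_line.
I = P / V = 736 / 141 = 5.220 A through the feed wire.
P_line = I² R_line = (5.220)² × 1.50 = 40.87 W

40.9 W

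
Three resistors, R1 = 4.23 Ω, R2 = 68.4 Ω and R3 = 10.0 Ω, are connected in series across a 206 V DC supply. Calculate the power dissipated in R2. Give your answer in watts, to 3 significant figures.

425 W

In a series string the same current flows through every resistor — find that current, then P = I²R for the one we want.
R_total = 4.23 + 68.4 + 10.0 = 82.63 Ω
I = V / R_total = 206 / 82.63 = 2.493 A
P_R2 = I² × R2 = (2.493)² × 68.4 = 425.1 W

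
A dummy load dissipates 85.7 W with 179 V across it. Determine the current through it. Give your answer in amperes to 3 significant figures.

From P = V I = I²R = V²/R, with the two given quantities we get I = P / V.
I = 85.7 / 179 = 0.4788 A

0.479 A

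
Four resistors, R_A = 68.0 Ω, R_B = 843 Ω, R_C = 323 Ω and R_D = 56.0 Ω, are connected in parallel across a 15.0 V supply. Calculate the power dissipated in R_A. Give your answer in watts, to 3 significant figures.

3.31 W

Each parallel branch sees the full supply voltage, so P = V²/R applies directly to the target branch.
P_R_A = V² / R_A = (15.0)² / 68.0 Ω = 3.309 W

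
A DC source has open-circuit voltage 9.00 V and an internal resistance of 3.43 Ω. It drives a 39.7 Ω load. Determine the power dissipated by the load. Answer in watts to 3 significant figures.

Find the circuit current first, then P = I²R for the load (series elements share I).
I = ε / (r + R) = 9.00 / (3.43 + 39.7) = 0.2087 A
P_load = I² R = (0.2087)² × 39.7 = 1.729 W

1.73 W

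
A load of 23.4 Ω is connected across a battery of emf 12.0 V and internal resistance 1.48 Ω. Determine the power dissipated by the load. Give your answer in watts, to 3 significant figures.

5.44 W

The internal resistance and the load are in series, so the same I flows through both; get I from ε/(r+R), then I²R for the load.
I = ε / (r + R) = 12.0 / (1.48 + 23.4) = 0.4823 A
P_load = I² R = (0.4823)² × 23.4 = 5.443 W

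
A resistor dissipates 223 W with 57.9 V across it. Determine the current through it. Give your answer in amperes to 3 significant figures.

3.85 A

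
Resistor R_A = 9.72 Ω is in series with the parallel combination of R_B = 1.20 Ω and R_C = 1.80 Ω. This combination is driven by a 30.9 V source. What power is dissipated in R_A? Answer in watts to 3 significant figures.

Replace R_B and R_C with their parallel equivalent so the circuit becomes R_A in series with R_p.
R_p = (1.20×1.80)/(1.20+1.80) = 0.7200 Ω
R_total = 9.72 + 0.7200 = 10.44 Ω
I = V / R_total = 30.9 / 10.44 = 2.960 A
R_A carries the full series current, so P = I²R.
P_R_A = (2.960)² × 9.72 = 85.15 W

85.1 W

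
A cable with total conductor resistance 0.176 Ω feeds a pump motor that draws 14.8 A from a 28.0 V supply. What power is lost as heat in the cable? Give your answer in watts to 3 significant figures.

Line loss is just I²R for the cable — we know both I and R_line directly.
The cable carries the full 14.8 A.
P_line = I² R_line = (14.80)² × 0.176 = 38.55 W

38.6 W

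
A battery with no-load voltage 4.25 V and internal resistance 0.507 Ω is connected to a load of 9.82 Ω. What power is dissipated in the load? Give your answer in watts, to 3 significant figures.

1.66 W

Load and internal resistance form a series loop — compute the loop current, then the load power via I²R.
I = ε / (r + R) = 4.25 / (0.507 + 9.82) = 0.4115 A
P_load = I² R = (0.4115)² × 9.82 = 1.663 W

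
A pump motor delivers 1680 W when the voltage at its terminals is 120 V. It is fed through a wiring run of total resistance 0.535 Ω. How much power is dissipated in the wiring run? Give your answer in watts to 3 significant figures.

105 W

Only the current and the line resistance are needed for the I²R loss.
I = P / V = 1680 / 120 = 14.00 A through the wiring run.
P_line = I² R_line = (14.00)² × 0.535 = 104.9 W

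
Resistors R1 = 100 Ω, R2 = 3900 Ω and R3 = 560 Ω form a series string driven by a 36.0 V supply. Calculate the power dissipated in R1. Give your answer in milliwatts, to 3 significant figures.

6.23 mW

Since the resistors are in series they all carry the loop current I = V/R_total; the power in any one is I²R.
R_total = 100 + 3900 + 560 = 4560 Ω
I = V / R_total = 36.0 / 4560 = 0.007895 A
P_R1 = I² × R1 = (0.007895)² × 100 = 0.006233 W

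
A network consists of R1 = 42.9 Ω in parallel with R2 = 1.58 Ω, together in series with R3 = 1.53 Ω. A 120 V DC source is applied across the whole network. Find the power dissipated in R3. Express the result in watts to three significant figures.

Collapse the R1‖R2 pair into one equivalent R_p; then R_p and R3 form a series string.
R_p = (42.9×1.58)/(42.9+1.58) = 1.524 Ω
R_total = R_p + 1.53 = 1.524 + 1.53 = 3.054 Ω
I = V / R_total = 120 / 3.054 = 39.29 A
R3 is the series element, so its power is I²R.
P_R3 = (39.29)² × 1.53 = 2362 W

2360 W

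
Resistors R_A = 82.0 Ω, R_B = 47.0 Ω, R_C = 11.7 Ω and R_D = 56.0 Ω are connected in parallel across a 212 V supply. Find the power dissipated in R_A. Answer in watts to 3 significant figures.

The supply voltage appears across each parallel branch — just use P = V²/R_A.
P_R_A = V² / R_A = (212)² / 82.0 Ω = 548.1 W

548 W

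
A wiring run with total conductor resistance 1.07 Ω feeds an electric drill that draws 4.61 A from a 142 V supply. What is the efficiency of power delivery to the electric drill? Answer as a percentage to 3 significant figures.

96.5 %

The wiring run carries the full 4.61 A.
P_line = I² R_line = (4.610)² × 1.07 = 22.74 W
P_source = V I = 142 × 4.610 = 654.6 W; P_load = 631.9 W
η = P_load / P_source = 631.9 / 654.6 = 0.9653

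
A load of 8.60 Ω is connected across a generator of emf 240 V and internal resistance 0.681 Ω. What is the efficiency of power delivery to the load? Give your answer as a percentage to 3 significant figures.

92.7 %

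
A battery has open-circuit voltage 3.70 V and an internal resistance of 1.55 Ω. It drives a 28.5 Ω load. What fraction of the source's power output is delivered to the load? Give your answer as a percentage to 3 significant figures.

Efficiency is P_load / P_total. With a series r and R sharing the same I, P = I²R for each, so η = R/(R+r).
η = R / (R + r) = 28.5 / (28.5 + 1.55) = 0.9484

94.8 %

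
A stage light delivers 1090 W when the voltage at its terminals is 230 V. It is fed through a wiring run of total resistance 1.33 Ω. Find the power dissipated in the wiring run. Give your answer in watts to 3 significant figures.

29.9 W

The wiring run and load are in series, so the same current flows in both; the loss is I²R_line.
I = P / V = 1090 / 230 = 4.739 A through the wiring run.
P_line = I² R_line = (4.739)² × 1.33 = 29.87 W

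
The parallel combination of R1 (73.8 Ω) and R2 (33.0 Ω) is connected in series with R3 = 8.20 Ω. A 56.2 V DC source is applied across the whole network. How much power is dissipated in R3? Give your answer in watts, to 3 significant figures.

26.9 W

Reduce the parallel combination to a single R_p; the circuit then becomes R_p in series with the remaining resistor.
R_p = (73.8×33.0)/(73.8+33.0) = 22.80 Ω
R_total = R_p + 8.20 = 22.80 + 8.20 = 31.00 Ω
I = V / R_total = 56.2 / 31.00 = 1.813 A
All the supply current flows through R3; use P = I²R3.
P_R3 = (1.813)² × 8.20 = 26.94 W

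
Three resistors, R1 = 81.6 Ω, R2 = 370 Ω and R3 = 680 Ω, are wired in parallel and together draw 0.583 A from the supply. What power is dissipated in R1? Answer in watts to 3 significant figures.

Only the total current is stated, so first find the parallel equivalent to get the voltage across the combination.
1/R_eq = 1/81.6 + 1/370 + 1/680 ⇒ R_eq = 60.87 Ω
V = I_total × R_eq = 0.5830 × 60.87 = 35.49 V
P_R1 = V² / R1 = (35.49)² / 81.6 = 15.43 W

15.4 W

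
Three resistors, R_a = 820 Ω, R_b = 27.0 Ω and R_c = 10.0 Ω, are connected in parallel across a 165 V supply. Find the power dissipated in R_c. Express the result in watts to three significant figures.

2720 W

Parallel branches share the same voltage; P = V²/R gives the branch power in one step.
P_R_c = V² / R_c = (165)² / 10.0 Ω = 2722 W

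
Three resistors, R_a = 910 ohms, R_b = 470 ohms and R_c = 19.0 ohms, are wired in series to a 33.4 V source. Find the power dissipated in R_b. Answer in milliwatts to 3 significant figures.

268 mW

Series elements share the same current, so find I first, then use P = I²R.
R_total = 910 + 470 + 19.0 = 1399 Ω
I = V / R_total = 33.4 / 1399 = 0.02387 A
P_R_b = I² × R_b = (0.02387)² × 470 = 0.2679 W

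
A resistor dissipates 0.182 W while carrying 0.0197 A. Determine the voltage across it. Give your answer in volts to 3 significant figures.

9.24 V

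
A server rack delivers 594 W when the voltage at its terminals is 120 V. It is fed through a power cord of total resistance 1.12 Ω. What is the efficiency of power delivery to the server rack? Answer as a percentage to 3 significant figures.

95.6 %

I = P / V = 594 / 120 = 4.950 A through the power cord.
P_line = I² R_line = (4.950)² × 1.12 = 27.44 W
P_source = P_load + P_line = 594.0 + 27.44 = 621.4 W
η = P_load / P_source = 594.0 / 621.4 = 0.9558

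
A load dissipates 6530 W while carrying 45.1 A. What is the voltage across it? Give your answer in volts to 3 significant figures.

145 V

Inverting the appropriate power form: V = P / I.
V = 6530 / 45.10 = 144.8 V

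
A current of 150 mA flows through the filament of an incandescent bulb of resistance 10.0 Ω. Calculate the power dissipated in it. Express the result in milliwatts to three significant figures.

Current and resistance are given, so P = I²R is the direct form.
P = (0.1500 A)² × 10.0 Ω = 0.2250 W

225 mW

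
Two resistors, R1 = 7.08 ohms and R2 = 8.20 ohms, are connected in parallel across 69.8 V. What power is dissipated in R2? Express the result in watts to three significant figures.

594 W

Every branch has 69.8 V across it, so for R2 the power is simply V²/R.
P_R2 = V² / R2 = (69.8)² / 8.20 Ω = 594.2 W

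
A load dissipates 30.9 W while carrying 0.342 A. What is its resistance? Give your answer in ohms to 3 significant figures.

The two known quantities fix the third via R = P / I².
R = 30.9 / (0.3420)² = 264.2 Ω

264 Ω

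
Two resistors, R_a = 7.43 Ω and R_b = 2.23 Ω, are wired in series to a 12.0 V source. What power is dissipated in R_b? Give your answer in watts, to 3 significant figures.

3.44 W

In a series string the same current flows through every resistor — find that current, then P = I²R for the one we want.
R_total = 7.43 + 2.23 = 9.660 Ω
I = V / R_total = 12.0 / 9.660 = 1.242 A
P_R_b = I² × R_b = (1.242)² × 2.23 = 3.441 W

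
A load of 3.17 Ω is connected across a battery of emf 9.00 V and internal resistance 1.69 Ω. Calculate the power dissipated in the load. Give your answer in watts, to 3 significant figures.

10.9 W

With r and R in series, I = ε/(r+R); the load dissipates I²R.
I = ε / (r + R) = 9.00 / (1.69 + 3.17) = 1.852 A
P_load = I² R = (1.852)² × 3.17 = 10.87 W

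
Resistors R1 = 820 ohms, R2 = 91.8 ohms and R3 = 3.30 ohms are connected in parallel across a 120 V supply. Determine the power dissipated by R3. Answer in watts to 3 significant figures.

R3 sits directly across the source, so P = V²/R with V = 120 V.
P_R3 = V² / R3 = (120)² / 3.30 Ω = 4364 W

4360 W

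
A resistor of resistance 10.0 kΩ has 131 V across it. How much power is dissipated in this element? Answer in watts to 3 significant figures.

1.72 W

V and R are stated; P = V²/R avoids computing the current.
P = (131 V)² / 10000 Ω = 1.716 W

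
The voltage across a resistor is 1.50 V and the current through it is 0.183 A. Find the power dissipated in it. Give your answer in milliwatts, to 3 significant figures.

V and I are known directly — P = V I, no intermediate step needed.
P = 1.50 V × 0.1830 A = 0.2745 W

274 mW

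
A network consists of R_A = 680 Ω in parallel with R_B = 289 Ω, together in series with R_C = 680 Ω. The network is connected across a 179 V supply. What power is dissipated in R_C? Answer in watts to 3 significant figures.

28.0 W

Reduce the parallel combination to a single R_p; the circuit then becomes R_p in series with the remaining resistor.
R_p = (680×289)/(680+289) = 202.8 Ω
R_total = R_p + 680 = 202.8 + 680 = 882.8 Ω
I = V / R_total = 179 / 882.8 = 0.2028 A
All the supply current flows through R_C; use P = I²R_C.
P_R_C = (0.2028)² × 680 = 27.96 W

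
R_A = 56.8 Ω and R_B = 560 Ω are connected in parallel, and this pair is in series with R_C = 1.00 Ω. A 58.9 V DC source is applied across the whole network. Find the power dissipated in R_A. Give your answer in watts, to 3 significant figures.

58.8 W

Collapse the R_A‖R_B pair into one equivalent R_p; then R_p and R_C form a series string.
R_p = (56.8×560)/(56.8+560) = 51.57 Ω
R_total = R_p + 1.00 = 51.57 + 1.00 = 52.57 Ω
I = V / R_total = 58.9 / 52.57 = 1.120 A
Voltage across the parallel pair: V_p = I × R_p = 1.120 × 51.57 = 57.78 V
Use P = V²/R for R_A with V = V_p.
P_R_A = (57.78)² / 56.8 = 58.78 W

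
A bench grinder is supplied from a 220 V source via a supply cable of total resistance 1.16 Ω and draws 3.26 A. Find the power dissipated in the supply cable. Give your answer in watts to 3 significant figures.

The supply cable is a series resistance carrying the load current; its dissipation is I²R_line.
The supply cable carries the full 3.26 A.
P_line = I² R_line = (3.260)² × 1.16 = 12.33 W

12.3 W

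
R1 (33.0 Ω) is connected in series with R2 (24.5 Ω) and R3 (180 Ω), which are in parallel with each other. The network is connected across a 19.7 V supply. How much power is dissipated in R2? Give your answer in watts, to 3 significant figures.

Collapse R2‖R3 to a single equivalent, reducing the network to two series elements.
R_p = (24.5×180)/(24.5+180) = 21.56 Ω
R_total = 33.0 + 21.56 = 54.56 Ω
I = V / R_total = 19.7 / 54.56 = 0.3610 A
Voltage across the parallel pair: V_p = I × R_p = 0.3610 × 21.56 = 7.786 V
R2 is across V_p, so use P = V²/R for that branch.
P_R2 = (7.786)² / 24.5 = 2.474 W

2.47 W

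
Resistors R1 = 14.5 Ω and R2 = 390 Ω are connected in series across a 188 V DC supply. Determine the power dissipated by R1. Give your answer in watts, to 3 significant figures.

Series elements share the same current, so find I first, then use P = I²R.
R_total = 14.5 + 390 = 404.5 Ω
I = V / R_total = 188 / 404.5 = 0.4648 A
P_R1 = I² × R1 = (0.4648)² × 14.5 = 3.132 W

3.13 W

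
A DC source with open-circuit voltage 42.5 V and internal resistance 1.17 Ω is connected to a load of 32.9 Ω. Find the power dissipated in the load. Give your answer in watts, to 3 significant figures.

Load and internal resistance form a series loop — compute the loop current, then the load power via I²R.
I = ε / (r + R) = 42.5 / (1.17 + 32.9) = 1.247 A
P_load = I² R = (1.247)² × 32.9 = 51.20 W

51.2 W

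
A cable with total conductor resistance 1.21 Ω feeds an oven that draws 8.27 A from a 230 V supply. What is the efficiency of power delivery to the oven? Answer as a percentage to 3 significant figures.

The cable carries the full 8.27 A.
P_line = I² R_line = (8.270)² × 1.21 = 82.76 W
P_source = V I = 230 × 8.270 = 1902 W; P_load = 1819 W
η = P_load / P_source = 1819 / 1902 = 0.9565

95.6 %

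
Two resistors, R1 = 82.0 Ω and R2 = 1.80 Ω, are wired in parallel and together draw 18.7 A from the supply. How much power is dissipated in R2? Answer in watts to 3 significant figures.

603 W

We need the common branch voltage; get it from I_total × R_eq, then P = V²/R for the branch.
1/R_eq = 1/82.0 + 1/1.80 ⇒ R_eq = 1.761 Ω
V = I_total × R_eq = 18.70 × 1.761 = 32.94 V
P_R2 = V² / R2 = (32.94)² / 1.80 = 602.7 W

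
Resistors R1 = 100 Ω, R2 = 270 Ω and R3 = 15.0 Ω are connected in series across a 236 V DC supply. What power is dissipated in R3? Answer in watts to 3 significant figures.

The current is common to all series resistors; compute it, then apply P = I²R for the target.
R_total = 100 + 270 + 15.0 = 385.0 Ω
I = V / R_total = 236 / 385.0 = 0.6130 A
P_R3 = I² × R3 = (0.6130)² × 15.0 = 5.636 W

5.64 W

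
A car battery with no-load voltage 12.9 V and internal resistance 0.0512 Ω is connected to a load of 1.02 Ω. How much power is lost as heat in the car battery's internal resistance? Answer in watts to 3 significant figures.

The internal resistance carries the same current as the load; P_int = I²r.
I = ε / (r + R) = 12.9 / (0.0512 + 1.02) = 12.04 A
P_int = I² r = (12.04)² × 0.0512 = 7.425 W

7.43 W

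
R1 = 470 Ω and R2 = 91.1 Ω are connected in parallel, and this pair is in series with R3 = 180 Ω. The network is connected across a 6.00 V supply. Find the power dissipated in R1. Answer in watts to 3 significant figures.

Collapse the R1‖R2 pair into one equivalent R_p; then R_p and R3 form a series string.
R_p = (470×91.1)/(470+91.1) = 76.31 Ω
R_total = R_p + 180 = 76.31 + 180 = 256.3 Ω
I = V / R_total = 6.00 / 256.3 = 0.02341 A
Voltage across the parallel pair: V_p = I × R_p = 0.02341 × 76.31 = 1.786 V
R1 has V_p across it, so P = V_p²/R1.
P_R1 = (1.786)² / 470 = 0.006789 W

0.00679 W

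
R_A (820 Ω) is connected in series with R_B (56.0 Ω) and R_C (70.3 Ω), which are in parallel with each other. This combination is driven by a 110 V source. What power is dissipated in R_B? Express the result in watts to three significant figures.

First combine the parallel branches into one equivalent R_p, then R_A + R_p is a series pair.
R_p = (56.0×70.3)/(56.0+70.3) = 31.17 Ω
R_total = 820 + 31.17 = 851.2 Ω
I = V / R_total = 110 / 851.2 = 0.1292 A
Voltage across the parallel pair: V_p = I × R_p = 0.1292 × 31.17 = 4.028 V
With V_p across R_B, its power is V_p²/R_B.
P_R_B = (4.028)² / 56.0 = 0.2898 W

0.290 W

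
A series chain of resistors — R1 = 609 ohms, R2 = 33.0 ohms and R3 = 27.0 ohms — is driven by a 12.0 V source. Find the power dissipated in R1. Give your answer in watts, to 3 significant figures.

Series elements share the same current, so find I first, then use P = I²R.
R_total = 609 + 33.0 + 27.0 = 669.0 Ω
I = V / R_total = 12.0 / 669.0 = 0.01794 A
P_R1 = I² × R1 = (0.01794)² × 609 = 0.1959 W

0.196 W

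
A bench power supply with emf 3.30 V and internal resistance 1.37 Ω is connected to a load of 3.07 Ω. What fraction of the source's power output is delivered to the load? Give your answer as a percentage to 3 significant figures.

69.1 %

η = P_load/(P_load+P_int) = I²R/(I²R+I²r) = R/(R+r) — the I² cancels for series elements.
η = R / (R + r) = 3.07 / (3.07 + 1.37) = 0.6914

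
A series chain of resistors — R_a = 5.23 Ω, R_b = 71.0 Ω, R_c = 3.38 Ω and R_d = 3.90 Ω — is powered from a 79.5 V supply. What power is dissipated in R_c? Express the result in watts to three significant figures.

Since the resistors are in series they all carry the loop current I = V/R_total; the power in any one is I²R.
R_total = 5.23 + 71.0 + 3.38 + 3.90 = 83.51 Ω
I = V / R_total = 79.5 / 83.51 = 0.9520 A
P_R_c = I² × R_c = (0.9520)² × 3.38 = 3.063 W

3.06 W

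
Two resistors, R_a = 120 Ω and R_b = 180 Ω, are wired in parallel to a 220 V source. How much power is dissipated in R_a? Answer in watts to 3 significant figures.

403 W

Each parallel branch sees the full supply voltage, so P = V²/R applies directly to the target branch.
P_R_a = V² / R_a = (220)² / 120 Ω = 403.3 W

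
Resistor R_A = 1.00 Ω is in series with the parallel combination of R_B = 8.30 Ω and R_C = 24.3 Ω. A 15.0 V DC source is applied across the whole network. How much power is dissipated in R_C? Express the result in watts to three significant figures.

6.86 W

Collapse R_B‖R_C to a single equivalent, reducing the network to two series elements.
R_p = (8.30×24.3)/(8.30+24.3) = 6.187 Ω
R_total = 1.00 + 6.187 = 7.187 Ω
I = V / R_total = 15.0 / 7.187 = 2.087 A
Voltage across the parallel pair: V_p = I × R_p = 2.087 × 6.187 = 12.91 V
With V_p across R_C, its power is V_p²/R_C.
P_R_C = (12.91)² / 24.3 = 6.862 W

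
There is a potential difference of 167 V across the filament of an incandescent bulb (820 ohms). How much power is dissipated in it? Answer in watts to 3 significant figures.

34.0 W

With V across and R both known, P = V²/R gives the dissipation directly.
P = (167 V)² / 820 Ω = 34.01 W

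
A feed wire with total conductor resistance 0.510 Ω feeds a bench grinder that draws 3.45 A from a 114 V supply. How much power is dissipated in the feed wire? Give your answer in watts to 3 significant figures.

The feed wire and load are in series, so the same current flows in both; the loss is I²R_line.
The feed wire carries the full 3.45 A.
P_line = I² R_line = (3.450)² × 0.510 = 6.070 W

6.07 W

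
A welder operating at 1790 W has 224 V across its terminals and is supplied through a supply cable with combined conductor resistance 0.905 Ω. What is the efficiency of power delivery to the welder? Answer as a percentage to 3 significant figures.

I = P / V = 1790 / 224 = 7.991 A through the supply cable.
P_line = I² R_line = (7.991)² × 0.905 = 57.79 W
P_source = P_load + P_line = 1790 + 57.79 = 1848 W
η = P_load / P_source = 1790 / 1848 = 0.9687

96.9 %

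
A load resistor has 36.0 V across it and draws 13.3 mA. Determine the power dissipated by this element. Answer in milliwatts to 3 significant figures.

479 mW

Both the voltage across and the current through the element are known, so P = V I applies directly.
P = 36.0 V × 0.01330 A = 0.4788 W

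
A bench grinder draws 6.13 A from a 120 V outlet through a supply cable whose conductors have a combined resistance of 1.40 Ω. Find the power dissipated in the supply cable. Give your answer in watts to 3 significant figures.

52.6 W

Line loss is just I²R for the cable — we know both I and R_line directly.
The supply cable carries the full 6.13 A.
P_line = I² R_line = (6.130)² × 1.40 = 52.61 W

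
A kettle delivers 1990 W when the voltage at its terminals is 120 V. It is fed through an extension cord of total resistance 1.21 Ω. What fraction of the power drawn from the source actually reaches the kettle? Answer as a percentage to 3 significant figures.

I = P / V = 1990 / 120 = 16.58 A through the extension cord.
P_line = I² R_line = (16.58)² × 1.21 = 332.8 W
P_source = P_load + P_line = 1990 + 332.8 = 2323 W
η = P_load / P_source = 1990 / 2323 = 0.8567

85.7 %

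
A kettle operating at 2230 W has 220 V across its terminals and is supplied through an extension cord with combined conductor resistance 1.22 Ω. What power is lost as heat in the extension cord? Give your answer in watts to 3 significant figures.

The extension cord is a series resistance carrying the load current; its dissipation is I²R_line.
I = P / V = 2230 / 220 = 10.14 A through the extension cord.
P_line = I² R_line = (10.14)² × 1.22 = 125.3 W

125 W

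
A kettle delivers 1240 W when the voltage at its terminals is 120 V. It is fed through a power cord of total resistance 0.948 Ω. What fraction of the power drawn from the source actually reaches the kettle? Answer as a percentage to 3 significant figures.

I = P / V = 1240 / 120 = 10.33 A through the power cord.
P_line = I² R_line = (10.33)² × 0.948 = 101.2 W
P_source = P_load + P_line = 1240 + 101.2 = 1341 W
η = P_load / P_source = 1240 / 1341 = 0.9245

92.5 %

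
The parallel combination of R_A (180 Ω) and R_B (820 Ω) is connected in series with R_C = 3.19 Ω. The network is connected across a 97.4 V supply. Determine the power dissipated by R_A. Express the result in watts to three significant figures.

50.5 W

First find R_p for the parallel pair, then treat R_p + R_C as a series loop.
R_p = (180×820)/(180+820) = 147.6 Ω
R_total = R_p + 3.19 = 147.6 + 3.19 = 150.8 Ω
I = V / R_total = 97.4 / 150.8 = 0.6459 A
Voltage across the parallel pair: V_p = I × R_p = 0.6459 × 147.6 = 95.34 V
R_A has V_p across it, so P = V_p²/R_A.
P_R_A = (95.34)² / 180 = 50.50 W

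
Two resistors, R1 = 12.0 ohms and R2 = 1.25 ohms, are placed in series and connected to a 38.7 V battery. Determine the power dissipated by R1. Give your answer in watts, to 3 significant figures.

102 W

Since the resistors are in series they all carry the loop current I = V/R_total; the power in any one is I²R.
R_total = 12.0 + 1.25 = 13.25 Ω
I = V / R_total = 38.7 / 13.25 = 2.921 A
P_R1 = I² × R1 = (2.921)² × 12.0 = 102.4 W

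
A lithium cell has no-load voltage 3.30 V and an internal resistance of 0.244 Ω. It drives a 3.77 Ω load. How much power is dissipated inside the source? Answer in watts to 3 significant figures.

Internal loss is I²r, with I set by the total series resistance r+R.
I = ε / (r + R) = 3.30 / (0.244 + 3.77) = 0.8221 A
P_int = I² r = (0.8221)² × 0.244 = 0.1649 W

0.165 W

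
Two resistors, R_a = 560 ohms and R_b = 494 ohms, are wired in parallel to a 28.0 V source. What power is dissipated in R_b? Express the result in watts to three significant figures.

1.59 W

Parallel branches share the same voltage; P = V²/R gives the branch power in one step.
P_R_b = V² / R_b = (28.0)² / 494 Ω = 1.587 W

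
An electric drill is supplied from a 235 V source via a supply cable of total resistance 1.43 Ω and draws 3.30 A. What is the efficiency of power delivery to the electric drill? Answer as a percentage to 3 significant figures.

The supply cable carries the full 3.30 A.
P_line = I² R_line = (3.300)² × 1.43 = 15.57 W
P_source = V I = 235 × 3.300 = 775.5 W; P_load = 759.9 W
η = P_load / P_source = 759.9 / 775.5 = 0.9799

98.0 %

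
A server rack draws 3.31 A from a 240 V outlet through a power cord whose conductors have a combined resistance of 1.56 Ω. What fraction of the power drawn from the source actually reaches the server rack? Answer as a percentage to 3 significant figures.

The power cord carries the full 3.31 A.
P_line = I² R_line = (3.310)² × 1.56 = 17.09 W
P_source = V I = 240 × 3.310 = 794.4 W; P_load = 777.3 W
η = P_load / P_source = 777.3 / 794.4 = 0.9785

97.8 %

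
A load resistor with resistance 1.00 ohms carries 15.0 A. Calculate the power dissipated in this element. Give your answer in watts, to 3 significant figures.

Current and resistance are given, so P = I²R is the direct form.
P = (15.00 A)² × 1.00 Ω = 225.0 W

225 W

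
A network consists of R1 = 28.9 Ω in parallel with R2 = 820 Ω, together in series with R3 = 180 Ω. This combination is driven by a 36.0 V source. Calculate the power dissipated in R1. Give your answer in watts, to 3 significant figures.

Collapse the R1‖R2 pair into one equivalent R_p; then R_p and R3 form a series string.
R_p = (28.9×820)/(28.9+820) = 27.92 Ω
R_total = R_p + 180 = 27.92 + 180 = 207.9 Ω
I = V / R_total = 36.0 / 207.9 = 0.1731 A
Voltage across the parallel pair: V_p = I × R_p = 0.1731 × 27.92 = 4.834 V
R1 has V_p across it, so P = V_p²/R1.
P_R1 = (4.834)² / 28.9 = 0.8084 W

0.808 W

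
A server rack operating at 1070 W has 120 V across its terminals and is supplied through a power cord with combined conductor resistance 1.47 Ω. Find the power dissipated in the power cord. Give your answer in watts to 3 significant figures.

117 W

Line loss is just I²R for the cable — we know both I and R_line directly.
I = P / V = 1070 / 120 = 8.917 A through the power cord.
P_line = I² R_line = (8.917)² × 1.47 = 116.9 W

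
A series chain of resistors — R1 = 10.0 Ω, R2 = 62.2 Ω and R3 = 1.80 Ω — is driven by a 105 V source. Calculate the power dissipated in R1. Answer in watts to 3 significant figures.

20.1 W

Every series element carries the same I. Get I from the total resistance, then P = I² × R1.
R_total = 10.0 + 62.2 + 1.80 = 74.00 Ω
I = V / R_total = 105 / 74.00 = 1.419 A
P_R1 = I² × R1 = (1.419)² × 10.0 = 20.13 W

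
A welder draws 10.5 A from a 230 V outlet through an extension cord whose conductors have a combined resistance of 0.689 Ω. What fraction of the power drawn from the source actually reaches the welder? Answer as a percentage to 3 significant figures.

96.9 %

The extension cord carries the full 10.5 A.
P_line = I² R_line = (10.50)² × 0.689 = 75.96 W
P_source = V I = 230 × 10.50 = 2415 W; P_load = 2339 W
η = P_load / P_source = 2339 / 2415 = 0.9685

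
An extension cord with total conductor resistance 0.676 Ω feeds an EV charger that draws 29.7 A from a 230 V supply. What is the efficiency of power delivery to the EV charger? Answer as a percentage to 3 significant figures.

The extension cord carries the full 29.7 A.
P_line = I² R_line = (29.70)² × 0.676 = 596.3 W
P_source = V I = 230 × 29.70 = 6831 W; P_load = 6235 W
η = P_load / P_source = 6235 / 6831 = 0.9127

91.3 %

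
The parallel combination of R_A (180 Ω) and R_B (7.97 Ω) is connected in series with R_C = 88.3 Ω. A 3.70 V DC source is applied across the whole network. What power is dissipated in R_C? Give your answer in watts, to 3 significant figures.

0.131 W

Collapse the R_A‖R_B pair into one equivalent R_p; then R_p and R_C form a series string.
R_p = (180×7.97)/(180+7.97) = 7.632 Ω
R_total = R_p + 88.3 = 7.632 + 88.3 = 95.93 Ω
I = V / R_total = 3.70 / 95.93 = 0.03857 A
All the supply current flows through R_C; use P = I²R_C.
P_R_C = (0.03857)² × 88.3 = 0.1314 W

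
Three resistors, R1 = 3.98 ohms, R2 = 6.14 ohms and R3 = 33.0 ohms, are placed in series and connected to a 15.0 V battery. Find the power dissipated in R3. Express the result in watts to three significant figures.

3.99 W

In a series string the same current flows through every resistor — find that current, then P = I²R for the one we want.
R_total = 3.98 + 6.14 + 33.0 = 43.12 Ω
I = V / R_total = 15.0 / 43.12 = 0.3479 A
P_R3 = I² × R3 = (0.3479)² × 33.0 = 3.993 W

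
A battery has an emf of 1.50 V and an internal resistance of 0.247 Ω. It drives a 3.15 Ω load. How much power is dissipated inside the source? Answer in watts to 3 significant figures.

r is in series with the load, so it carries the full circuit current — the loss in it is I²r.
I = ε / (r + R) = 1.50 / (0.247 + 3.15) = 0.4416 A
P_int = I² r = (0.4416)² × 0.247 = 0.04816 W

0.0482 W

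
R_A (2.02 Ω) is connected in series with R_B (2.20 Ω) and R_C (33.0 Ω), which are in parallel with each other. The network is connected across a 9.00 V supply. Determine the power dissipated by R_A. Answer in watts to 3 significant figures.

Collapse R_B‖R_C to a single equivalent, reducing the network to two series elements.
R_p = (2.20×33.0)/(2.20+33.0) = 2.062 Ω
R_total = 2.02 + 2.062 = 4.082 Ω
I = V / R_total = 9.00 / 4.082 = 2.205 A
R_A is in the main series path, so its power is I²R_A.
P_R_A = (2.205)² × 2.02 = 9.817 W

9.82 W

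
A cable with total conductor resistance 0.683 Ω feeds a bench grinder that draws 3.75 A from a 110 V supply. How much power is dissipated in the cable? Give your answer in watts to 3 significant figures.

Line loss is just I²R for the cable — we know both I and R_line directly.
The cable carries the full 3.75 A.
P_line = I² R_line = (3.750)² × 0.683 = 9.605 W

9.60 W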